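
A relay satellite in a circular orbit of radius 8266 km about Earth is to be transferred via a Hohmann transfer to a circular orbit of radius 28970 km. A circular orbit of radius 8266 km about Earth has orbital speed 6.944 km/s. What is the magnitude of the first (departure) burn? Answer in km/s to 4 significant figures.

From the circular-orbit relation v² = μ/r at r = 8266 km: μ = v²r = (6.944)² × 8266 = 3.98579×10^5 km³/s².
Semi-major axis of the transfer orbit: a_t = (8266 + 28970)/2 = 18618 km.
Circular speed at r = 8266 km: v_c = √(μ/r) = 6.944 km/s.
Transfer-orbit speed at the same r (vis-viva, a = a_t): v_t = √[μ(2/r − 1/a_t)] = 8.662 km/s.
Δv₁ = |v_t − v_c| = |8.662 − 6.944| = 1.718 km/s.

Δv₁ = 1.718 km/s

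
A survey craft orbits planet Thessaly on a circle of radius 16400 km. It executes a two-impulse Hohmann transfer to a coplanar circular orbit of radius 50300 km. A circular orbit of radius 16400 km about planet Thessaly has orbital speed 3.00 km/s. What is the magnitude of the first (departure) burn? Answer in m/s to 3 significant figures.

Δv₁ = 684 m/s

From the circular-orbit relation v² = μ/r at r = 16400 km: μ = v²r = (3.00)² × 16400 = 1.47600×10^5 km³/s².
The Hohmann ellipse has a_t = (r₁ + r₂)/2 = 33350 km.
Circular speed at r = 16400 km: v_c = √(μ/r) = 3.0000 km/s.
Vis-viva on the transfer ellipse at r = 16400 km gives v_t = √[μ(2/r − 1/a_t)] = 3.6843 km/s.
Δv₁ = |v_t − v_c| = |3.6843 − 3.0000| = 0.6843 km/s.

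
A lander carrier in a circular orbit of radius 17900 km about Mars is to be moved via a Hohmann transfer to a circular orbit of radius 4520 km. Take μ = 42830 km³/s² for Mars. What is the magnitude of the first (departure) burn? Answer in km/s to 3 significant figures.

Δv₁ = 0.565 km/s

The Hohmann ellipse has a_t = (r₁ + r₂)/2 = 11210 km.
Circular speed at r = 17900 km: v_c = √(μ/r) = 1.5468 km/s.
Vis-viva on the transfer ellipse at r = 17900 km gives v_t = √[μ(2/r − 1/a_t)] = 0.98223 km/s.
Δv₁ = |v_t − v_c| = |0.98223 − 1.5468| = 0.5646 km/s.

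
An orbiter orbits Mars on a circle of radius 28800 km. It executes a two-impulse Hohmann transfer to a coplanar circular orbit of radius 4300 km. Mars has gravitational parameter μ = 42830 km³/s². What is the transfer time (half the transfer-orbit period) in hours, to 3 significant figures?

t = 8.98 hours

The Hohmann ellipse has a_t = (r₁ + r₂)/2 = 16550 km.
By Kepler's third law the transfer-orbit period is T = 2π√(a_t³/μ), so t = T/2 = 32320 s.
Converting: 32320 s ÷ 3600 s/hour = 8.98 hours.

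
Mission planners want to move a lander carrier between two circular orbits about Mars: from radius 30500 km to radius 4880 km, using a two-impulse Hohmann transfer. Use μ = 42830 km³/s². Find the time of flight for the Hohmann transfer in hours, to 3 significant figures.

t = 9.92 hours

Semi-major axis of the transfer orbit: a_t = (30500 + 4880)/2 = 17690 km.
Half the transfer-orbit period gives t = π√(a_t³/μ) = 35720 s.
Converting: 35720 s ÷ 3600 s/hour = 9.92 hours.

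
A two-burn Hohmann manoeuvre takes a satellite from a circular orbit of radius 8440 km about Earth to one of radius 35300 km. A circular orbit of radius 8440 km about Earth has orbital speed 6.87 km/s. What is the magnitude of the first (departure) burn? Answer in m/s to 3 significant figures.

Δv₁ = 1860 m/s

From the circular-orbit relation v² = μ/r at r = 8440 km: μ = v²r = (6.87)² × 8440 = 3.98342×10^5 km³/s².
Semi-major axis of the transfer orbit: a_t = (8440 + 35300)/2 = 21870 km.
Circular speed at r = 8440 km: v_c = √(μ/r) = 6.870 km/s.
Transfer-orbit speed at the same r (vis-viva, a = a_t): v_t = √[μ(2/r − 1/a_t)] = 8.728 km/s.
Δv₁ = |v_t − v_c| = |8.728 − 6.870| = 1.858 km/s.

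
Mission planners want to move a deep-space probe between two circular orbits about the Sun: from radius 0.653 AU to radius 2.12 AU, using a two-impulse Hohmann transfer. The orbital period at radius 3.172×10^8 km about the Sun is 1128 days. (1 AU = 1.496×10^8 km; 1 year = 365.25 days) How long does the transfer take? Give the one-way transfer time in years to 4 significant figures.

From Kepler's third law T² = 4π²r³/μ at r = 3.172×10^8 km, T = 1128 days = 1128 × 86400 s = 9.74592×10^7 s: μ = 4π²r³/T² = 1.32652×10^11 km³/s².
In km: r₁ = 0.653 × 1.496×10^8 = 9.76888×10^7 km; r₂ = 2.12 × 1.496×10^8 = 3.17152×10^8 km.
Semi-major axis of the transfer orbit: a_t = (9.76888×10^7 + 3.17152×10^8)/2 = 2.074204×10^8 km.
Half the transfer-orbit period gives t = π√(a_t³/μ) = 2.5767×10^7 s.
Converting: 2.5767×10^7 s ÷ 3.15576×10^7 s/year (365.25 × 86400) = 0.8165 years.

t = 0.8165 years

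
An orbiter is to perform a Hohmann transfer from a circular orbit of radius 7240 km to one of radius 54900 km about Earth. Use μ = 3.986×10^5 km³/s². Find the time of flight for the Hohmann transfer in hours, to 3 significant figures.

Semi-major axis of the transfer orbit: a_t = (7240 + 54900)/2 = 31070 km.
Half the transfer-orbit period gives t = π√(a_t³/μ) = 27250 s.
Converting: 27250 s ÷ 3600 s/hour = 7.57 hours.

t = 7.57 hours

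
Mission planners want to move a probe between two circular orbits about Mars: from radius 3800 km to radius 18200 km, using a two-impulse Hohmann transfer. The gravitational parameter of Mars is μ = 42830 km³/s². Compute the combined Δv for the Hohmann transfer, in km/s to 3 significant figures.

The Hohmann ellipse has a_t = (r₁ + r₂)/2 = 11000 km.
Circular speed at r₁: v₁ = √(μ/r₁) = √(42830/3800) = 3.35724 km/s.
Transfer-orbit speed at r₁ (v² = μ(2/r − 1/a)): v_p = √[μ(2/r₁ − 1/a_t)] = 4.31839 km/s.
First burn Δv₁ = |v_p − v₁| = 0.96115 km/s.
Circular speed at r₂: v₂ = √(μ/r₂) = 1.534 km/s.
Transfer-orbit speed at r₂: v_a = √[μ(2/r₂ − 1/a_t)] = 0.9016 km/s.
Second burn Δv₂ = |v₂ − v_a| = 0.63240 km/s.
Total Δv = Δv₁ + Δv₂ = 1.594 km/s.

Δv = 1.59 km/s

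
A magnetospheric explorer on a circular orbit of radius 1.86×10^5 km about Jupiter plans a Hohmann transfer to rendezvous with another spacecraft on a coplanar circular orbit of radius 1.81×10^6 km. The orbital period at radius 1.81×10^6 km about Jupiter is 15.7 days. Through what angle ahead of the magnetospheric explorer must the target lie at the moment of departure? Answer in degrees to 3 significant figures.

From Kepler's third law T² = 4π²r³/μ at r = 1.81×10^6 km, T = 15.7 days = 15.7 × 86400 s = 1.35648×10^6 s: μ = 4π²r³/T² = 1.27224×10^8 km³/s².
Semi-major axis of the transfer orbit: a_t = (1.860×10^5 + 1.810×10^6)/2 = 9.980×10^5 km.
Transfer time t = π√(a_t³/μ) = 2.777×10^5 s.
The target's mean motion on its circular orbit is ω₂ = √(μ/r₂³) = 4.632×10^-6 rad/s.
Angle swept by the target during transfer: ω₂·t = 1.2863 rad = 73.70°.
The magnetospheric explorer traverses 180° on the transfer ellipse, so the target must lead by 180° − 73.70° = 106°.

φ = 106°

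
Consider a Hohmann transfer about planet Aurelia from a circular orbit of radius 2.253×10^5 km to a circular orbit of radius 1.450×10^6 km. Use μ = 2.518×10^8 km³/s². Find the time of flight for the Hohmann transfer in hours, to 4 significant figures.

Transfer-ellipse semi-major axis a_t = (r₁ + r₂)/2 = (2.253×10^5 + 1.450×10^6)/2 = 8.3765×10^5 km.
Half the transfer-orbit period gives t = π√(a_t³/μ) = 1.5178×10^5 s.
Converting: 1.5178×10^5 s ÷ 3600 s/hour = 42.16 hours.

t = 42.16 hours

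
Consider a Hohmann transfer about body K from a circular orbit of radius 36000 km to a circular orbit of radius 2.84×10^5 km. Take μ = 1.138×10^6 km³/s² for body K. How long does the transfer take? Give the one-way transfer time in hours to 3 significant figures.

t = 52.4 hours

Semi-major axis of the transfer orbit: a_t = (36000 + 2.840×10^5)/2 = 1.600×10^5 km.
Half the transfer-orbit period gives t = π√(a_t³/μ) = 1.885×10^5 s.
Converting: 1.885×10^5 s ÷ 3600 s/hour = 52.4 hours.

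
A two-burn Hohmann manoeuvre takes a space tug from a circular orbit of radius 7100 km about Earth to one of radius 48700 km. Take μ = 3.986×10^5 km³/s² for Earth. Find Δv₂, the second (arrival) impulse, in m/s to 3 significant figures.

The Hohmann ellipse has a_t = (r₁ + r₂)/2 = 27900 km.
Circular speed at r = 48700 km: v_c = √(μ/r) = 2.861 km/s.
Transfer-orbit speed at the same r (vis-viva, a = a_t): v_t = √[μ(2/r − 1/a_t)] = 1.443 km/s.
Δv₂ = |v_t − v_c| = |1.443 − 2.861| = 1.418 km/s.

Δv₂ = 1420 m/s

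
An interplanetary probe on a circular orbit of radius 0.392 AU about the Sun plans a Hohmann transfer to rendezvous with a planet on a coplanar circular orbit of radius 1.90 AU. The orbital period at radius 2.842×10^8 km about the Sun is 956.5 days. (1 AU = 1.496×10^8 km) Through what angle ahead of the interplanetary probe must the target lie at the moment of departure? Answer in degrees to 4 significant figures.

φ = 95.68°

From Kepler's third law T² = 4π²r³/μ at r = 2.842×10^8 km, T = 956.5 days = 956.5 × 86400 s = 8.26416×10^7 s: μ = 4π²r³/T² = 1.32689×10^11 km³/s².
In km: r₁ = 0.392 × 1.496×10^8 = 5.86432×10^7 km; r₂ = 1.90 × 1.496×10^8 = 2.8424×10^8 km.
Transfer-ellipse semi-major axis a_t = (r₁ + r₂)/2 = (5.86432×10^7 + 2.8424×10^8)/2 = 1.714416×10^8 km.
Transfer time t = π√(a_t³/μ) = 1.936×10^7 s.
The target's mean motion on its circular orbit is ω₂ = √(μ/r₂³) = 7.601×10^-8 rad/s.
Angle swept by the target during transfer: ω₂·t = 1.4716 rad = 84.32°.
The interplanetary probe traverses 180° on the transfer ellipse, so the target must lead by 180° − 84.32° = 95.68°.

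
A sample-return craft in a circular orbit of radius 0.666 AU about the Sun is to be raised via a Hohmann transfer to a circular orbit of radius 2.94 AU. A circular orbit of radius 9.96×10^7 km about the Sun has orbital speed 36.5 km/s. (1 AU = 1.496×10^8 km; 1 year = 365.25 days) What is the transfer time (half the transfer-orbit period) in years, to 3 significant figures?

t = 1.21 years

From the circular-orbit relation v² = μ/r at r = 9.96×10^7 km: μ = v²r = (36.5)² × 9.96×10^7 = 1.32692×10^11 km³/s².
In km: r₁ = 0.666 × 1.496×10^8 = 9.96336×10^7 km; r₂ = 2.94 × 1.496×10^8 = 4.39824×10^8 km.
Transfer-ellipse semi-major axis a_t = (r₁ + r₂)/2 = (9.96336×10^7 + 4.39824×10^8)/2 = 2.697288×10^8 km.
Transfer time t = π√(a_t³/μ) = π√((2.697288×10^8)³ / 1.32692×10^11) = 3.820×10^7 s.
Converting: 3.820×10^7 s ÷ 3.15576×10^7 s/year (365.25 × 86400) = 1.21 years.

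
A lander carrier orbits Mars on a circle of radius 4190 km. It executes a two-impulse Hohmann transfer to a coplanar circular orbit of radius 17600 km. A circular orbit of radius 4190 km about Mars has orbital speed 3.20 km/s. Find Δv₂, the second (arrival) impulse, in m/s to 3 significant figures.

From the circular-orbit relation v² = μ/r at r = 4190 km: μ = v²r = (3.20)² × 4190 = 42905.6 km³/s².
Transfer-ellipse semi-major axis a_t = (r₁ + r₂)/2 = (4190 + 17600)/2 = 10895 km.
On the circular orbit at r = 17600 km, v_c = √(μ/r) = 1.5614 km/s.
Transfer-orbit speed at the same r (vis-viva, a = a_t): v_t = √[μ(2/r − 1/a_t)] = 0.96826 km/s.
Δv₂ = |v_t − v_c| = |0.96826 − 1.5614| = 0.5931 km/s.

Δv₂ = 593 m/s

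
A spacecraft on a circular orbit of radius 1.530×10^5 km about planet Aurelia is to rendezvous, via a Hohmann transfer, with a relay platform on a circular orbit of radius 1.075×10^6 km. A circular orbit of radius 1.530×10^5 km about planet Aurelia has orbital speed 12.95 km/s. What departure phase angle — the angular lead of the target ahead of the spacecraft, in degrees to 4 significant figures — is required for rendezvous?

φ = 102.3°

From the circular-orbit relation v² = μ/r at r = 1.530×10^5 km: μ = v²r = (12.95)² × 1.530×10^5 = 2.56585×10^7 km³/s².
Semi-major axis of the transfer orbit: a_t = (1.530×10^5 + 1.075×10^6)/2 = 6.140×10^5 km.
Transfer time t = π√(a_t³/μ) = 2.9839×10^5 s.
The target's mean motion on its circular orbit is ω₂ = √(μ/r₂³) = 4.5447×10^-6 rad/s.
Angle swept by the target during transfer: ω₂·t = 1.3561 rad = 77.70°.
The spacecraft traverses 180° on the transfer ellipse, so the target must lead by 180° − 77.70° = 102.3°.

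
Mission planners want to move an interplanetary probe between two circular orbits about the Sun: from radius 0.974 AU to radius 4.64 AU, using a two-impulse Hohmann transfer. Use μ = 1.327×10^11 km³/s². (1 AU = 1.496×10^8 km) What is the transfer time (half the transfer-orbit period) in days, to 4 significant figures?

In km: r₁ = 0.974 × 1.496×10^8 = 1.457104×10^8 km; r₂ = 4.64 × 1.496×10^8 = 6.94144×10^8 km.
Transfer-ellipse semi-major axis a_t = (r₁ + r₂)/2 = (1.457104×10^8 + 6.94144×10^8)/2 = 4.199272×10^8 km.
Half the transfer-orbit period gives t = π√(a_t³/μ) = 7.421×10^7 s.
Converting: 7.421×10^7 s ÷ 86400 s/day = 858.9 days.

t = 858.9 days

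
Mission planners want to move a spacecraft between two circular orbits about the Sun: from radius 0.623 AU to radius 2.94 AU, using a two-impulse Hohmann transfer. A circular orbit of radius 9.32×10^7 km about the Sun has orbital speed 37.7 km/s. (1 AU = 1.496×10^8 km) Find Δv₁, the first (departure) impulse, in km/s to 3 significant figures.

Δv₁ = 10.7 km/s

From the circular-orbit relation v² = μ/r at r = 9.32×10^7 km: μ = v²r = (37.7)² × 9.32×10^7 = 1.32464×10^11 km³/s².
In km: r₁ = 0.623 × 1.496×10^8 = 9.32008×10^7 km; r₂ = 2.94 × 1.496×10^8 = 4.39824×10^8 km.
Semi-major axis of the transfer orbit: a_t = (9.32008×10^7 + 4.39824×10^8)/2 = 2.665124×10^8 km.
Circular speed at r = 9.32008×10^7 km: v_c = √(μ/r) = 37.70 km/s.
Transfer-orbit speed at the same r (vis-viva, a = a_t): v_t = √[μ(2/r − 1/a_t)] = 48.43 km/s.
Δv₁ = |v_t − v_c| = |48.43 − 37.70| = 10.73 km/s.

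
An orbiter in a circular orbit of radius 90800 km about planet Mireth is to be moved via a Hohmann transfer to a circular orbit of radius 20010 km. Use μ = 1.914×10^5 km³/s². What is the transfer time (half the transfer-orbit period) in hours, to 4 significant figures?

t = 26.01 hours

The Hohmann ellipse has a_t = (r₁ + r₂)/2 = 55405 km.
Half the transfer-orbit period gives t = π√(a_t³/μ) = 93650 s.
Converting: 93650 s ÷ 3600 s/hour = 26.01 hours.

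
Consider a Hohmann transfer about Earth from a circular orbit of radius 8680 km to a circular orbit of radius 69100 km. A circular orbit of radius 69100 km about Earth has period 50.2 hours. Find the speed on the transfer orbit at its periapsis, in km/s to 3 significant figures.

From Kepler's third law T² = 4π²r³/μ at r = 69100 km, T = 50.2 hours = 50.2 × 3600 s = 1.8072×10^5 s: μ = 4π²r³/T² = 3.98824×10^5 km³/s².
The Hohmann ellipse has a_t = (r₁ + r₂)/2 = 38890 km.
At periapsis, r = 8680 km.
Vis-viva: v = √[μ(2/r − 1/a_t)] = √[3.98824×10^5 × (2/8680 − 1/38890)] = 9.035 km/s.

v = 9.04 km/s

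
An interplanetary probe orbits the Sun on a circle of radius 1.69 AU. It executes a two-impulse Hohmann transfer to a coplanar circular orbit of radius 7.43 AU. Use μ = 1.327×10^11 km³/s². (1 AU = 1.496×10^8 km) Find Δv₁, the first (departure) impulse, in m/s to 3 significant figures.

Δv₁ = 6330 m/s

In km: r₁ = 1.69 × 1.496×10^8 = 2.52824×10^8 km; r₂ = 7.43 × 1.496×10^8 = 1.111528×10^9 km.
Semi-major axis of the transfer orbit: a_t = (2.52824×10^8 + 1.111528×10^9)/2 = 6.82176×10^8 km.
On the circular orbit at r = 2.52824×10^8 km, v_c = √(μ/r) = 22.910 km/s.
Vis-viva on the transfer ellipse at r = 2.52824×10^8 km gives v_t = √[μ(2/r − 1/a_t)] = 29.244 km/s.
Δv₁ = |v_t − v_c| = |29.244 − 22.910| = 6.334 km/s.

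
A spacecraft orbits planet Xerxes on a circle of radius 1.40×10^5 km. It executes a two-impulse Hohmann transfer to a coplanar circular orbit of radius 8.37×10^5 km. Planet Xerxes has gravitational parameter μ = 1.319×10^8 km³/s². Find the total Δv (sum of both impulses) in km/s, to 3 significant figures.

Semi-major axis of the transfer orbit: a_t = (1.400×10^5 + 8.370×10^5)/2 = 4.885×10^5 km.
Circular speed at r₁: v₁ = √(μ/r₁) = √(1.319×10^8/1.400×10^5) = 30.694 km/s.
On the transfer ellipse at r₁, vis-viva gives v_p = √[μ(2/r₁ − 1/a_t)] = 40.178 km/s.
First burn Δv₁ = |v_p − v₁| = 9.484 km/s.
At r₂, v₂ = √(μ/r₂) = 12.553 km/s.
Transfer-orbit speed at r₂: v_a = √[μ(2/r₂ − 1/a_t)] = 6.7203 km/s.
Second burn Δv₂ = |v₂ − v_a| = 5.833 km/s.
Total Δv = Δv₁ + Δv₂ = 15.32 km/s.

Δv = 15.3 km/s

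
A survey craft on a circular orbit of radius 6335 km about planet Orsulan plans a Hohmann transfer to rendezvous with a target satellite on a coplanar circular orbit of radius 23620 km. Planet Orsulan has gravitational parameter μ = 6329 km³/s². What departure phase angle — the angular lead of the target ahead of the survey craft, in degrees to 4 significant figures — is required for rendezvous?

φ = 89.11°

Transfer-ellipse semi-major axis a_t = (r₁ + r₂)/2 = (6335 + 23620)/2 = 14977.5 km.
Transfer time t = π√(a_t³/μ) = 72384 s.
Target angular speed ω₂ = √(μ/r₂³) = 2.1915×10^-5 rad/s.
Angle swept by the target during transfer: ω₂·t = 1.5863 rad = 90.89°.
The survey craft traverses 180° on the transfer ellipse, so the target must lead by 180° − 90.89° = 89.11°.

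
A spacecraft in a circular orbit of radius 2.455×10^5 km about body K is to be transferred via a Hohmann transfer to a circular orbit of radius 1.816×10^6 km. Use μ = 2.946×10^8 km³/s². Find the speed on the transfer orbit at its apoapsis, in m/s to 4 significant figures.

v = 6216 m/s

Semi-major axis of the transfer orbit: a_t = (2.455×10^5 + 1.816×10^6)/2 = 1.03075×10^6 km.
At apoapsis, r = 1.816×10^6 km.
Vis-viva: v = √[μ(2/r − 1/a_t)] = √[2.946×10^8 × (2/1.816×10^6 − 1/1.03075×10^6)] = 6.216 km/s.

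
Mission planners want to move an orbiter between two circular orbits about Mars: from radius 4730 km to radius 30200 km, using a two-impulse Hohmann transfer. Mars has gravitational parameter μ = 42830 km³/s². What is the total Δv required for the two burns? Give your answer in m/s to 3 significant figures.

Δv = 1520 m/s

Transfer-ellipse semi-major axis a_t = (r₁ + r₂)/2 = (4730 + 30200)/2 = 17465 km.
Circular speed at r₁: v₁ = √(μ/r₁) = √(42830/4730) = 3.00915 km/s.
Transfer-orbit speed at r₁ (v² = μ(2/r − 1/a)): v_p = √[μ(2/r₁ − 1/a_t)] = 3.95697 km/s.
First burn Δv₁ = |v_p − v₁| = 0.9478 km/s.
At r₂, v₂ = √(μ/r₂) = 1.19089 km/s.
Transfer-orbit speed at r₂: v_a = √[μ(2/r₂ − 1/a_t)] = 0.619750 km/s.
Second burn Δv₂ = |v₂ − v_a| = 0.5711 km/s.
Δv = Δv₁ + Δv₂ = 0.9478 + 0.5711 = 1.519 km/s.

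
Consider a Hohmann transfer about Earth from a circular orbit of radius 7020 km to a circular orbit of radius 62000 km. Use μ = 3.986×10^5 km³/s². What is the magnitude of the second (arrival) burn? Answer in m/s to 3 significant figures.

Transfer-ellipse semi-major axis a_t = (r₁ + r₂)/2 = (7020 + 62000)/2 = 34510 km.
On the circular orbit at r = 62000 km, v_c = √(μ/r) = 2.536 km/s.
Vis-viva on the transfer ellipse at r = 62000 km gives v_t = √[μ(2/r − 1/a_t)] = 1.144 km/s.
Δv₂ = |v_t − v_c| = |1.144 − 2.536| = 1.392 km/s.

Δv₂ = 1390 m/s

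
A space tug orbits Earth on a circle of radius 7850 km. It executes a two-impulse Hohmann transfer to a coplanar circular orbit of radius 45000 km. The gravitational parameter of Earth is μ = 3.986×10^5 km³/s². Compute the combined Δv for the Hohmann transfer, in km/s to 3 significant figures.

Semi-major axis of the transfer orbit: a_t = (7850 + 45000)/2 = 26425 km.
Circular speed at r₁: v₁ = √(μ/r₁) = √(3.986×10^5/7850) = 7.126 km/s.
Transfer-orbit speed at r₁ (vis-viva equation): v_p = √[μ(2/r₁ − 1/a_t)] = 9.299 km/s.
First burn Δv₁ = |v_p − v₁| = 2.173 km/s.
Circular speed at r₂: v₂ = √(μ/r₂) = 2.976 km/s.
Transfer-orbit speed at r₂: v_a = √[μ(2/r₂ − 1/a_t)] = 1.622 km/s.
Second burn Δv₂ = |v₂ − v_a| = 1.354 km/s.
Δv = Δv₁ + Δv₂ = 2.173 + 1.354 = 3.527 km/s.

Δv = 3.53 km/s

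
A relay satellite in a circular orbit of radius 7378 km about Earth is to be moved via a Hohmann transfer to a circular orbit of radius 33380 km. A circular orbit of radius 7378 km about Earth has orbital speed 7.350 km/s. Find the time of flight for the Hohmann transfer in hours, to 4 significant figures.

t = 4.021 hours

From the circular-orbit relation v² = μ/r at r = 7378 km: μ = v²r = (7.350)² × 7378 = 3.98578×10^5 km³/s².
The Hohmann ellipse has a_t = (r₁ + r₂)/2 = 20379 km.
Transfer time t = π√(a_t³/μ) = π√((20379)³ / 3.98578×10^5) = 14477 s.
Converting: 14477 s ÷ 3600 s/hour = 4.021 hours.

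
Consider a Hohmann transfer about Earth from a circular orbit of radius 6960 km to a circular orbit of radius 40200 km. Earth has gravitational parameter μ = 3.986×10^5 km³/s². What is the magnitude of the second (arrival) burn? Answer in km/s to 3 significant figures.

Δv₂ = 1.44 km/s

Semi-major axis of the transfer orbit: a_t = (6960 + 40200)/2 = 23580 km.
On the circular orbit at r = 40200 km, v_c = √(μ/r) = 3.149 km/s.
Vis-viva on the transfer ellipse at r = 40200 km gives v_t = √[μ(2/r − 1/a_t)] = 1.711 km/s.
Δv₂ = |v_t − v_c| = |1.711 − 3.149| = 1.438 km/s.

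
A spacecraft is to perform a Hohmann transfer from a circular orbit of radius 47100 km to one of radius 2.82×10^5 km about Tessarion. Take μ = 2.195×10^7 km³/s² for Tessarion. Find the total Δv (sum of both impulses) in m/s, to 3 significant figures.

Δv = 10800 m/s

Transfer-ellipse semi-major axis a_t = (r₁ + r₂)/2 = (47100 + 2.820×10^5)/2 = 1.6455×10^5 km.
Circular speed at r₁: v₁ = √(μ/r₁) = √(2.195×10^7/47100) = 21.587722 km/s.
On the transfer ellipse at r₁, vis-viva gives v_p = √[μ(2/r₁ − 1/a_t)] = 28.260668 km/s.
First burn Δv₁ = |v_p − v₁| = 6.6729 km/s.
At r₂, v₂ = √(μ/r₂) = 8.8225 km/s.
Transfer-orbit speed at r₂: v_a = √[μ(2/r₂ − 1/a_t)] = 4.7201 km/s.
Second burn Δv₂ = |v₂ − v_a| = 4.1024 km/s.
Δv = Δv₁ + Δv₂ = 6.6729 + 4.1024 = 10.78 km/s.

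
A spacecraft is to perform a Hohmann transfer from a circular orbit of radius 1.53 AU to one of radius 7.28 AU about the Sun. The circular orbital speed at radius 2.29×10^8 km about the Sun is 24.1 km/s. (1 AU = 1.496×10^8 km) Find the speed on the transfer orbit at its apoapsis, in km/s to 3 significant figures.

v = 6.51 km/s

From the circular-orbit relation v² = μ/r at r = 2.29×10^8 km: μ = v²r = (24.1)² × 2.29×10^8 = 1.33005×10^11 km³/s².
In km: r₁ = 1.53 × 1.496×10^8 = 2.28888×10^8 km; r₂ = 7.28 × 1.496×10^8 = 1.089088×10^9 km.
The Hohmann ellipse has a_t = (r₁ + r₂)/2 = 6.58988×10^8 km.
At apoapsis, r = 1.089088×10^9 km.
Vis-viva: v = √[μ(2/r − 1/a_t)] = √[1.33005×10^11 × (2/1.089088×10^9 − 1/6.58988×10^8)] = 6.513 km/s.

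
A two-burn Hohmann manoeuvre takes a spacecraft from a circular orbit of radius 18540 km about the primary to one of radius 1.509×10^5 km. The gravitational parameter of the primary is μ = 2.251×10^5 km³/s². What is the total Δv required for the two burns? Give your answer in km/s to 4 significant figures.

The Hohmann ellipse has a_t = (r₁ + r₂)/2 = 84720 km.
At r₁ the circular-orbit speed is v₁ = √(μ/r₁) = 3.484 km/s.
On the transfer ellipse at r₁, vis-viva equation gives v_p = √[μ(2/r₁ − 1/a_t)] = 4.650 km/s.
First burn Δv₁ = |v_p − v₁| = 1.166 km/s.
At r₂, v₂ = √(μ/r₂) = 1.22136 km/s.
Transfer-orbit speed at r₂: v_a = √[μ(2/r₂ − 1/a_t)] = 0.571354 km/s.
Second burn Δv₂ = |v₂ − v_a| = 0.6500 km/s.
Total Δv = Δv₁ + Δv₂ = 1.816 km/s.

Δv = 1.816 km/s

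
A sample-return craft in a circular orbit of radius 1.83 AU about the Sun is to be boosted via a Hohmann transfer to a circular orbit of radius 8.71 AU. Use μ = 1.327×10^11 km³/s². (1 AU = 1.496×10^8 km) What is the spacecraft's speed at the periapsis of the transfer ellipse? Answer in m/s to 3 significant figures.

v = 28300 m/s

In km: r₁ = 1.83 × 1.496×10^8 = 2.73768×10^8 km; r₂ = 8.71 × 1.496×10^8 = 1.303016×10^9 km.
The Hohmann ellipse has a_t = (r₁ + r₂)/2 = 7.88392×10^8 km.
At periapsis, r = 2.73768×10^8 km.
Vis-viva: v = √[μ(2/r − 1/a_t)] = √[1.327×10^11 × (2/2.73768×10^8 − 1/7.88392×10^8)] = 28.30 km/s.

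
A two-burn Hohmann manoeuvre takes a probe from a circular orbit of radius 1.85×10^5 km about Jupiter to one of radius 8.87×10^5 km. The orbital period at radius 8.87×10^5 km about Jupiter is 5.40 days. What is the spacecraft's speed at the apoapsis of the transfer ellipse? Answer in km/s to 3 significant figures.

v = 7.02 km/s

From Kepler's third law T² = 4π²r³/μ at r = 8.87×10^5 km, T = 5.40 days = 5.40 × 86400 s = 4.6656×10^5 s: μ = 4π²r³/T² = 1.26566×10^8 km³/s².
Semi-major axis of the transfer orbit: a_t = (1.850×10^5 + 8.870×10^5)/2 = 5.360×10^5 km.
At apoapsis, r = 8.870×10^5 km.
Applying v² = μ(2/r − 1/a_t): v = 7.018 km/s.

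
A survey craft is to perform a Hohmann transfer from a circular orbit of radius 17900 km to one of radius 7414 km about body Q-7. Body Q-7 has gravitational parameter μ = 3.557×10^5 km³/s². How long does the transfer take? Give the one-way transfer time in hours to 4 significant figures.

t = 2.084 hours

Semi-major axis of the transfer orbit: a_t = (17900 + 7414)/2 = 12657 km.
By Kepler's third law the transfer-orbit period is T = 2π√(a_t³/μ), so t = T/2 = 7501 s.
Converting: 7501 s ÷ 3600 s/hour = 2.084 hours.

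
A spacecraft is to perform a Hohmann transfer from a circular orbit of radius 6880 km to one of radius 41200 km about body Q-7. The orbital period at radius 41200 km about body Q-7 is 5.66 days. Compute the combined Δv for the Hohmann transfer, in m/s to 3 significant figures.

From Kepler's third law T² = 4π²r³/μ at r = 41200 km, T = 5.66 days = 5.66 × 86400 s = 4.89024×10^5 s: μ = 4π²r³/T² = 11544.9 km³/s².
The Hohmann ellipse has a_t = (r₁ + r₂)/2 = 24040 km.
At r₁ the circular-orbit speed is v₁ = √(μ/r₁) = 1.2954 km/s.
On the transfer ellipse at r₁, v² = μ(2/r − 1/a) gives v_p = √[μ(2/r₁ − 1/a_t)] = 1.6958 km/s.
First burn Δv₁ = |v_p − v₁| = 0.4004 km/s.
Circular speed at r₂: v₂ = √(μ/r₂) = 0.5294 km/s.
Transfer-orbit speed at r₂: v_a = √[μ(2/r₂ − 1/a_t)] = 0.2832 km/s.
Second burn Δv₂ = |v₂ − v_a| = 0.2462 km/s.
Total Δv = Δv₁ + Δv₂ = 0.6466 km/s.

Δv = 647 m/s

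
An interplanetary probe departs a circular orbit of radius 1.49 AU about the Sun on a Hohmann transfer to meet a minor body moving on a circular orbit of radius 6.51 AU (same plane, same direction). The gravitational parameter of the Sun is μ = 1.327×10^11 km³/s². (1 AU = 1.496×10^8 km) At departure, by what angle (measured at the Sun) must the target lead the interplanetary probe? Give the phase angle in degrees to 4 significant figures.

In km: r₁ = 1.49 × 1.496×10^8 = 2.22904×10^8 km; r₂ = 6.51 × 1.496×10^8 = 9.73896×10^8 km.
The Hohmann ellipse has a_t = (r₁ + r₂)/2 = 5.984×10^8 km.
Transfer time t = π√(a_t³/μ) = 1.262×10^8 s.
The target's mean motion on its circular orbit is ω₂ = √(μ/r₂³) = 1.199×10^-8 rad/s.
Angle swept by the target during transfer: ω₂·t = 1.513 rad = 86.69°.
Arrival is 180° from departure on the ellipse, so φ = 180° − 86.69° = 93.31°.

φ = 93.31°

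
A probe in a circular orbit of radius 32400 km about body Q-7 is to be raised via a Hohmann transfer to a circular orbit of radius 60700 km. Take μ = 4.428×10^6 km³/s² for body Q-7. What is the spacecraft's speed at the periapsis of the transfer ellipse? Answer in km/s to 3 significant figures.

Transfer-ellipse semi-major axis a_t = (r₁ + r₂)/2 = (32400 + 60700)/2 = 46550 km.
At periapsis, r = 32400 km.
Vis-viva: v = √[μ(2/r − 1/a_t)] = √[4.428×10^6 × (2/32400 − 1/46550)] = 13.35 km/s.

v = 13.3 km/s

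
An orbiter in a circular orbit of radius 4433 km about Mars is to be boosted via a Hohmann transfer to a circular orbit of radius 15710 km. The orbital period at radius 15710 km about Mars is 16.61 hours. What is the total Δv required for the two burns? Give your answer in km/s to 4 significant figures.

Δv = 1.329 km/s

From Kepler's third law T² = 4π²r³/μ at r = 15710 km, T = 16.61 hours = 16.61 × 3600 s = 59796 s: μ = 4π²r³/T² = 42809.9 km³/s².
Semi-major axis of the transfer orbit: a_t = (4433 + 15710)/2 = 10071.5 km.
At r₁ the circular-orbit speed is v₁ = √(μ/r₁) = 3.1076 km/s.
Transfer-orbit speed at r₁ (vis-viva): v_p = √[μ(2/r₁ − 1/a_t)] = 3.8812 km/s.
First burn Δv₁ = |v_p − v₁| = 0.7736 km/s.
Circular speed at r₂: v₂ = √(μ/r₂) = 1.6508 km/s.
Transfer-orbit speed at r₂: v_a = √[μ(2/r₂ − 1/a_t)] = 1.0952 km/s.
Second burn Δv₂ = |v₂ − v_a| = 0.5556 km/s.
Total Δv = Δv₁ + Δv₂ = 1.329 km/s.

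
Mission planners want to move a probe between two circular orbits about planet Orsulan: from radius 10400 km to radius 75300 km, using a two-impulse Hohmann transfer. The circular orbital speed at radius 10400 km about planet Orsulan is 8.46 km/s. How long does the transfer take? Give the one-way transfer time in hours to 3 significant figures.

t = 8.97 hours

From the circular-orbit relation v² = μ/r at r = 10400 km: μ = v²r = (8.46)² × 10400 = 7.44345×10^5 km³/s².
The Hohmann ellipse has a_t = (r₁ + r₂)/2 = 42850 km.
Half the transfer-orbit period gives t = π√(a_t³/μ) = 32300 s.
Converting: 32300 s ÷ 3600 s/hour = 8.97 hours.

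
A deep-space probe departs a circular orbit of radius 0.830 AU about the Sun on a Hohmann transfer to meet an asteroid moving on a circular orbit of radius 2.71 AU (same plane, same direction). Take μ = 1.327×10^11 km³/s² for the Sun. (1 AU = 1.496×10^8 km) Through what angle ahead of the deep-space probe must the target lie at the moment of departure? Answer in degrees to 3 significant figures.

φ = 85.0°

In km: r₁ = 0.830 × 1.496×10^8 = 1.24168×10^8 km; r₂ = 2.71 × 1.496×10^8 = 4.05416×10^8 km.
The Hohmann ellipse has a_t = (r₁ + r₂)/2 = 2.64792×10^8 km.
The half-period of the transfer ellipse is t = π√(a_t³/μ) = 3.7160×10^7 s.
The target's mean motion on its circular orbit is ω₂ = √(μ/r₂³) = 4.4626×10^-8 rad/s.
Angle swept by the target during transfer: ω₂·t = 1.6583 rad = 95.01°.
Arrival is 180° from departure on the ellipse, so φ = 180° − 95.01° = 85.0°.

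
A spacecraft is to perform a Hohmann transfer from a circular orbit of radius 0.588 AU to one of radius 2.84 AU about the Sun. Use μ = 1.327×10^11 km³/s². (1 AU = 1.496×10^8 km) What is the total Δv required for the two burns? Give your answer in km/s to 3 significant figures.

Δv = 18.5 km/s

In km: r₁ = 0.588 × 1.496×10^8 = 8.79648×10^7 km; r₂ = 2.84 × 1.496×10^8 = 4.24864×10^8 km.
Semi-major axis of the transfer orbit: a_t = (8.79648×10^7 + 4.24864×10^8)/2 = 2.564144×10^8 km.
At r₁ the circular-orbit speed is v₁ = √(μ/r₁) = 38.84 km/s.
Transfer-orbit speed at r₁ (v² = μ(2/r − 1/a)): v_p = √[μ(2/r₁ − 1/a_t)] = 50.00 km/s.
First burn Δv₁ = |v_p − v₁| = 11.16 km/s.
Circular speed at r₂: v₂ = √(μ/r₂) = 17.673 km/s.
Transfer-orbit speed at r₂: v_a = √[μ(2/r₂ − 1/a_t)] = 10.351 km/s.
Second burn Δv₂ = |v₂ − v_a| = 7.322 km/s.
Total Δv = Δv₁ + Δv₂ = 18.48 km/s.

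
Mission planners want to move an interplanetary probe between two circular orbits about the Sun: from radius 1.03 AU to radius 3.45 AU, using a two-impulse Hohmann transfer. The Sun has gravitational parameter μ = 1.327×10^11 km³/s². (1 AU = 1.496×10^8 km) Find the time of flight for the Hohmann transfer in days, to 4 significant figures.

t = 612.3 days

In km: r₁ = 1.03 × 1.496×10^8 = 1.54088×10^8 km; r₂ = 3.45 × 1.496×10^8 = 5.1612×10^8 km.
Semi-major axis of the transfer orbit: a_t = (1.54088×10^8 + 5.1612×10^8)/2 = 3.35104×10^8 km.
Transfer time t = π√(a_t³/μ) = π√((3.35104×10^8)³ / 1.327×10^11) = 5.290×10^7 s.
Converting: 5.290×10^7 s ÷ 86400 s/day = 612.3 days.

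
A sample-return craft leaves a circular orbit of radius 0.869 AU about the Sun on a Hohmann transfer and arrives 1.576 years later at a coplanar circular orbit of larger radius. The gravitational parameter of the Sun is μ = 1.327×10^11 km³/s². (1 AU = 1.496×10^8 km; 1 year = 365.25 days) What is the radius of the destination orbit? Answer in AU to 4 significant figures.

In km: r₁ = 0.869 × 1.496×10^8 = 1.300024×10^8 km.
Transfer time t = 1.576 years × 365.25 × 86400 s = 4.97347776×10^7 s, and t = π√(a_t³/μ).
So a_t = (μ t²/π²)^(1/3) = (1.327×10^11 × (4.97347776×10^7)² / π²)^(1/3) = 3.2159×10^8 km.
Since a_t = (r₁ + r₂)/2, r₂ = 2a_t − r₁ = 2×3.2159×10^8 − 1.300024×10^8 = 5.131776×10^8 km.
In AU: r₂ = 5.131776×10^8 / 1.496×10^8 = 3.430 AU.

r₂ = 3.430 AU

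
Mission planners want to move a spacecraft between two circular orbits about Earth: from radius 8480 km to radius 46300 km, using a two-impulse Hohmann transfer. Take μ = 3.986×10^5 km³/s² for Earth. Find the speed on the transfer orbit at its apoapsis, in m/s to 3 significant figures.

Semi-major axis of the transfer orbit: a_t = (8480 + 46300)/2 = 27390 km.
At apoapsis, r = 46300 km.
From the vis-viva equation, v = √[μ(2/r − 1/a_t)] = 1.633 km/s.

v = 1630 m/s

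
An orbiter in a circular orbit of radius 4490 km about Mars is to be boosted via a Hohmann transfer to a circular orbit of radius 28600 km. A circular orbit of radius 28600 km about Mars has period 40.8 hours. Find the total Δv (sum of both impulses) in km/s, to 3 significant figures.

From Kepler's third law T² = 4π²r³/μ at r = 28600 km, T = 40.8 hours = 40.8 × 3600 s = 1.4688×10^5 s: μ = 4π²r³/T² = 42808.7 km³/s².
Semi-major axis of the transfer orbit: a_t = (4490 + 28600)/2 = 16545 km.
Circular speed at r₁: v₁ = √(μ/r₁) = √(42808.7/4490) = 3.0878 km/s.
Transfer-orbit speed at r₁ (v² = μ(2/r − 1/a)): v_p = √[μ(2/r₁ − 1/a_t)] = 4.0597 km/s.
First burn Δv₁ = |v_p − v₁| = 0.9719 km/s.
Circular speed at r₂: v₂ = √(μ/r₂) = 1.2234 km/s.
Transfer-orbit speed at r₂: v_a = √[μ(2/r₂ − 1/a_t)] = 0.63734 km/s.
Second burn Δv₂ = |v₂ − v_a| = 0.5861 km/s.
Total Δv = Δv₁ + Δv₂ = 1.558 km/s.

Δv = 1.56 km/s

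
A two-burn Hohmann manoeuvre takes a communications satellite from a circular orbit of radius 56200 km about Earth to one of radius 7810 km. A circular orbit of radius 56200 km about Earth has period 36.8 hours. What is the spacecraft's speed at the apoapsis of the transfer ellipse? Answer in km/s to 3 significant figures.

From Kepler's third law T² = 4π²r³/μ at r = 56200 km, T = 36.8 hours = 36.8 × 3600 s = 1.3248×10^5 s: μ = 4π²r³/T² = 3.99271×10^5 km³/s².
Semi-major axis of the transfer orbit: a_t = (56200 + 7810)/2 = 32005 km.
The apoapsis of the transfer ellipse is at r = 56200 km.
Applying v² = μ(2/r − 1/a_t): v = 1.317 km/s.

v = 1.32 km/s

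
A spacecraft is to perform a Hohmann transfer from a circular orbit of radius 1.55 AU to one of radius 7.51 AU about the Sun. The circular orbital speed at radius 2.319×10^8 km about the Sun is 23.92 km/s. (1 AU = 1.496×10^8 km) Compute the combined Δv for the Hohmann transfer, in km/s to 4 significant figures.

Δv = 11.39 km/s

From the circular-orbit relation v² = μ/r at r = 2.319×10^8 km: μ = v²r = (23.92)² × 2.319×10^8 = 1.32685×10^11 km³/s².
In km: r₁ = 1.55 × 1.496×10^8 = 2.3188×10^8 km; r₂ = 7.51 × 1.496×10^8 = 1.123496×10^9 km.
The Hohmann ellipse has a_t = (r₁ + r₂)/2 = 6.77688×10^8 km.
Circular speed at r₁: v₁ = √(μ/r₁) = √(1.32685×10^11/2.3188×10^8) = 23.921 km/s.
Transfer-orbit speed at r₁ (v² = μ(2/r − 1/a)): v_p = √[μ(2/r₁ − 1/a_t)] = 30.800 km/s.
First burn Δv₁ = |v_p − v₁| = 6.879 km/s.
At r₂, v₂ = √(μ/r₂) = 10.8674 km/s.
Transfer-orbit speed at r₂: v_a = √[μ(2/r₂ − 1/a_t)] = 6.35686 km/s.
Second burn Δv₂ = |v₂ − v_a| = 4.511 km/s.
Δv = Δv₁ + Δv₂ = 6.879 + 4.511 = 11.39 km/s.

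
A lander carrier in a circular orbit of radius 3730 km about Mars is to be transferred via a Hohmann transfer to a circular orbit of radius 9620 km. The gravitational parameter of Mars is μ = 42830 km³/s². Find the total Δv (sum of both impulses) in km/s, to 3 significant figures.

Semi-major axis of the transfer orbit: a_t = (3730 + 9620)/2 = 6675 km.
Circular speed at r₁: v₁ = √(μ/r₁) = √(42830/3730) = 3.3886 km/s.
On the transfer ellipse at r₁, vis-viva gives v_p = √[μ(2/r₁ − 1/a_t)] = 4.0680 km/s.
First burn Δv₁ = |v_p − v₁| = 0.6794 km/s.
At r₂, v₂ = √(μ/r₂) = 2.1100 km/s.
Transfer-orbit speed at r₂: v_a = √[μ(2/r₂ − 1/a_t)] = 1.5773 km/s.
Second burn Δv₂ = |v₂ − v_a| = 0.5327 km/s.
Total Δv = Δv₁ + Δv₂ = 1.212 km/s.

Δv = 1.21 km/s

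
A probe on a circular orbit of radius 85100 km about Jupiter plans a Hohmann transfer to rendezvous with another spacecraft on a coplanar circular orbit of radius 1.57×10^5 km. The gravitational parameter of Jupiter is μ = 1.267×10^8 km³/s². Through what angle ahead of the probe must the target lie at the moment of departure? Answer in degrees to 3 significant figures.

Transfer-ellipse semi-major axis a_t = (r₁ + r₂)/2 = (85100 + 1.570×10^5)/2 = 1.2105×10^5 km.
The half-period of the transfer ellipse is t = π√(a_t³/μ) = 11755 s.
Target angular speed ω₂ = √(μ/r₂³) = 1.8094×10^-4 rad/s.
Angle swept by the target during transfer: ω₂·t = 2.127 rad = 121.9°.
Arrival is 180° from departure on the ellipse, so φ = 180° − 121.9° = 58.1°.

φ = 58.1°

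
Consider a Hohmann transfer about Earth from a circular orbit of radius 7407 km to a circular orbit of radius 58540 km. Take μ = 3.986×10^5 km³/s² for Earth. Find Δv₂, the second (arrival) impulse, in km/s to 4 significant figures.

The Hohmann ellipse has a_t = (r₁ + r₂)/2 = 32973.5 km.
Circular speed at r = 58540 km: v_c = √(μ/r) = 2.6094 km/s.
Transfer-orbit speed at the same r (vis-viva, a = a_t): v_t = √[μ(2/r − 1/a_t)] = 1.2367 km/s.
Δv₂ = |v_t − v_c| = |1.2367 − 2.6094| = 1.373 km/s.

Δv₂ = 1.373 km/s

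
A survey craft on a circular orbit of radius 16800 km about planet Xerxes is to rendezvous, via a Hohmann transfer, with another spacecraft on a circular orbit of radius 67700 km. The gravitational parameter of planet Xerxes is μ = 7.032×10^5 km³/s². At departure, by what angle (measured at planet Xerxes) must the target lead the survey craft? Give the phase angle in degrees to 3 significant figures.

Transfer-ellipse semi-major axis a_t = (r₁ + r₂)/2 = (16800 + 67700)/2 = 42250 km.
The half-period of the transfer ellipse is t = π√(a_t³/μ) = 32530 s.
Target angular speed ω₂ = √(μ/r₂³) = 4.761×10^-5 rad/s.
Angle swept by the target during transfer: ω₂·t = 1.5488 rad = 88.74°.
The survey craft traverses 180° on the transfer ellipse, so the target must lead by 180° − 88.74° = 91.3°.

φ = 91.3°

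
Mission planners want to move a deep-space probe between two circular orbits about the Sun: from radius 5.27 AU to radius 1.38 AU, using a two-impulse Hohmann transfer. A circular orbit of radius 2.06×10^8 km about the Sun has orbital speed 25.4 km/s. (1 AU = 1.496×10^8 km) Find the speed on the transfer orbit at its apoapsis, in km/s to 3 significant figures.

v = 8.36 km/s

From the circular-orbit relation v² = μ/r at r = 2.06×10^8 km: μ = v²r = (25.4)² × 2.06×10^8 = 1.32903×10^11 km³/s².
In km: r₁ = 5.27 × 1.496×10^8 = 7.88392×10^8 km; r₂ = 1.38 × 1.496×10^8 = 2.06448×10^8 km.
The Hohmann ellipse has a_t = (r₁ + r₂)/2 = 4.9742×10^8 km.
The apoapsis of the transfer ellipse is at r = 7.88392×10^8 km.
Vis-viva: v = √[μ(2/r − 1/a_t)] = √[1.32903×10^11 × (2/7.88392×10^8 − 1/4.9742×10^8)] = 8.364 km/s.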